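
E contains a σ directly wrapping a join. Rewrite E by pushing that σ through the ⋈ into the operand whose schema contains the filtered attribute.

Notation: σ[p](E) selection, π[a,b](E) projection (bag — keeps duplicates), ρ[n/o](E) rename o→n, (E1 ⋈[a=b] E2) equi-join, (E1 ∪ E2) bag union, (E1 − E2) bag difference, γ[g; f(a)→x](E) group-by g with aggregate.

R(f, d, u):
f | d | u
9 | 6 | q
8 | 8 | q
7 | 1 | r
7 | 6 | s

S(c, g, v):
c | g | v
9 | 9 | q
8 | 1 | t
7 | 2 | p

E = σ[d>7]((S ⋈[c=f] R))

σ filters on d, owned by the right side.
E' = (S ⋈[c=f] σ[d>7](R))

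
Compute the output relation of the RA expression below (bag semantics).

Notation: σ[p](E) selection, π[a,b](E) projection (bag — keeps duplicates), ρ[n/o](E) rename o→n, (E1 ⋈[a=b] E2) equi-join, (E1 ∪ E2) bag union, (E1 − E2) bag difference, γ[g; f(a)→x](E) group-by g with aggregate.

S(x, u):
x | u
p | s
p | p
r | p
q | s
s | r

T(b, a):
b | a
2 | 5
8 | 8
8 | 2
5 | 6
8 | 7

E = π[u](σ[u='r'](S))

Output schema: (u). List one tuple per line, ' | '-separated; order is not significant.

Stepwise |·|:
  S → 5
  σ[u='r'](S) → 1
  π[u](σ[u='r'](S)) → 1

== RESULT ==
u
r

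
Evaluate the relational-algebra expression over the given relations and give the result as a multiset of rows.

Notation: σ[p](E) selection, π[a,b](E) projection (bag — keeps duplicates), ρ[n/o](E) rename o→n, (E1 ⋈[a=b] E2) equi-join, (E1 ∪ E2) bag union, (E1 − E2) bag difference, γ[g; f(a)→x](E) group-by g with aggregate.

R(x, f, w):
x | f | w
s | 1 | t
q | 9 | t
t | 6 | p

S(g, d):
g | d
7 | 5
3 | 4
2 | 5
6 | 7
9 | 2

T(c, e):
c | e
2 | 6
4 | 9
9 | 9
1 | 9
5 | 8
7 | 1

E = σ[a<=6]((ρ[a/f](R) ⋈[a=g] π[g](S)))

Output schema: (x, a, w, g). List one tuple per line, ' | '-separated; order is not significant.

Stepwise |·|:
  R → 3
  ρ[a/f](R) → 3
  S → 5
  π[g](S) → 5
  (ρ[a/f](R) ⋈[a=g] π[g](S)) → 2
  σ[a<=6]((ρ[a/f](R) ⋈[a=g] π[g](S))) → 1

== RESULT ==
x | a | w | g
t | 6 | p | 6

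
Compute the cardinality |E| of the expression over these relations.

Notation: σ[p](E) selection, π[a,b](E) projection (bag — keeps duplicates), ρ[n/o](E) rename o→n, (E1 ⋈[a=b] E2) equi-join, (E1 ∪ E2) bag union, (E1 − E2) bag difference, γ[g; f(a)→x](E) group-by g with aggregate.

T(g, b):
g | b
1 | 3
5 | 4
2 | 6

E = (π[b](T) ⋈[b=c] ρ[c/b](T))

Per-node cardinality:
  T → 3
  π[b](T) → 3
  T → 3
  ρ[c/b](T) → 3
  (π[b](T) ⋈[b=c] ρ[c/b](T)) → 3

|E| = 3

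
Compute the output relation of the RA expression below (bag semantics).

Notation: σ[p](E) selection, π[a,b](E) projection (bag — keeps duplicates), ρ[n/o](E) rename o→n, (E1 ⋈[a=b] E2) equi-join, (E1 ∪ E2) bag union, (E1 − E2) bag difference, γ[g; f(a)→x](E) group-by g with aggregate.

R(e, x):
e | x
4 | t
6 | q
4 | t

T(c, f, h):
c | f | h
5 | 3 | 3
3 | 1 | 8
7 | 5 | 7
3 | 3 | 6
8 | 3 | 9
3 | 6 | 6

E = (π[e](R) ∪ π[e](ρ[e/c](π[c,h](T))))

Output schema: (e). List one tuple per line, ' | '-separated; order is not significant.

Row counts bottom-up:
  R → 3
  π[e](R) → 3
  T → 6
  π[c,h](T) → 6
  ρ[e/c](π[c,h](T)) → 6
  π[e](ρ[e/c](π[c,h](T))) → 6
  (π[e](R) ∪ π[e](ρ[e/c](π[c,h](T)))) → 9

== RESULT ==
e
3
3
3
4
4
5
6
7
8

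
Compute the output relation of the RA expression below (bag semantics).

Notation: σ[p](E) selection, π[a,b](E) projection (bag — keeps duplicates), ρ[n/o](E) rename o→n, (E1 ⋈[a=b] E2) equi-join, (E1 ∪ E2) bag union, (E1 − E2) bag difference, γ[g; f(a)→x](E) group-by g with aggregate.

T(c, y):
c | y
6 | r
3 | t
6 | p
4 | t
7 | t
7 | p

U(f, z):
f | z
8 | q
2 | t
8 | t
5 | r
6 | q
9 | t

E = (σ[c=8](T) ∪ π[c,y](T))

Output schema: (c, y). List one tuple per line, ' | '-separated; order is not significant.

Stepwise |·|:
  T → 6
  σ[c=8](T) → 0
  T → 6
  π[c,y](T) → 6
  (σ[c=8](T) ∪ π[c,y](T)) → 6

== RESULT ==
c | y
3 | t
4 | t
6 | p
6 | r
7 | p
7 | t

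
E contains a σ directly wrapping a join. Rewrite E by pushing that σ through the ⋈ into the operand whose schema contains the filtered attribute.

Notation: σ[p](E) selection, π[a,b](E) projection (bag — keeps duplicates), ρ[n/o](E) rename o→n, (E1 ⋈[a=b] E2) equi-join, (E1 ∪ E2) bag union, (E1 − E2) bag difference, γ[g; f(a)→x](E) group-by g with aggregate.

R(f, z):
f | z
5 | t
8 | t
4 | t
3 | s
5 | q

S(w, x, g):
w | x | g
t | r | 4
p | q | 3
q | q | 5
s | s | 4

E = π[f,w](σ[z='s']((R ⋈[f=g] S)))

σ filters on z, owned by the left side.
E' = π[f,w]((σ[z='s'](R) ⋈[f=g] S))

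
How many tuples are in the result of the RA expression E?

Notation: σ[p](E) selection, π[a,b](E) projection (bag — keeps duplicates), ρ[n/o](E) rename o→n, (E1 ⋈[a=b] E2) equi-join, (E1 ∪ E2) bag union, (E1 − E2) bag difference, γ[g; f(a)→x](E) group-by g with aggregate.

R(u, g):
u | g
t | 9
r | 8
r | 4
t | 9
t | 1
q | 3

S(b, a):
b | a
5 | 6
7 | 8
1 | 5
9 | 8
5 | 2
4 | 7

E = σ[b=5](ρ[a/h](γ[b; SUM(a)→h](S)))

Stepwise |·|:
  S → 6
  γ[b; SUM(a)→h](S) → 5
  ρ[a/h](γ[b; SUM(a)→h](S)) → 5
  σ[b=5](ρ[a/h](γ[b; SUM(a)→h](S))) → 1

|E| = 1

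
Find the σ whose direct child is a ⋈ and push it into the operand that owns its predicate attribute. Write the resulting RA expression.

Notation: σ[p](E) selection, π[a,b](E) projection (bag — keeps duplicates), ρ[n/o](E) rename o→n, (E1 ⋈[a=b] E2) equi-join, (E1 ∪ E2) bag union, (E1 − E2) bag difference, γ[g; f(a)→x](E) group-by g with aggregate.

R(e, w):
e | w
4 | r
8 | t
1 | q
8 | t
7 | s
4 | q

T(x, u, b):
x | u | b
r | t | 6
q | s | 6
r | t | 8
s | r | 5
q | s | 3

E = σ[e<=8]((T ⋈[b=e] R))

σ filters on e, owned by the right side.
E' = (T ⋈[b=e] σ[e<=8](R))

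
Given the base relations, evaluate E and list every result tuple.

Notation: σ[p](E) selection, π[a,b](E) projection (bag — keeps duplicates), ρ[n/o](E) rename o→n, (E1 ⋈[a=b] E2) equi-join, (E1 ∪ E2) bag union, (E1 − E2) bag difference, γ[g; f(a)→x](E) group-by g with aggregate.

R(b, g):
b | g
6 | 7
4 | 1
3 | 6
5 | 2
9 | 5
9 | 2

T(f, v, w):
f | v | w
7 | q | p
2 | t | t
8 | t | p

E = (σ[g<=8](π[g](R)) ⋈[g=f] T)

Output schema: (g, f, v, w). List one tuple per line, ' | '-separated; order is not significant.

Stepwise |·|:
  R → 6
  π[g](R) → 6
  σ[g<=8](π[g](R)) → 6
  T → 3
  (σ[g<=8](π[g](R)) ⋈[g=f] T) → 3

== RESULT ==
g | f | v | w
2 | 2 | t | t
2 | 2 | t | t
7 | 7 | q | p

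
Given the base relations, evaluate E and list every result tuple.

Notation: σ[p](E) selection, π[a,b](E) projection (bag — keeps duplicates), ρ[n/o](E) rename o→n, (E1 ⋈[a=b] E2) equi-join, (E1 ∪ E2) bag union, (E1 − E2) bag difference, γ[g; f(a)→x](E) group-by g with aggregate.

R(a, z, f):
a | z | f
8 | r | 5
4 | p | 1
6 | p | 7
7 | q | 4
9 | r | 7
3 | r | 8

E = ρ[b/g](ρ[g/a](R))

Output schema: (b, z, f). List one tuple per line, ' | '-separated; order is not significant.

Stepwise |·|:
  R → 6
  ρ[g/a](R) → 6
  ρ[b/g](ρ[g/a](R)) → 6

== RESULT ==
b | z | f
3 | r | 8
4 | p | 1
6 | p | 7
7 | q | 4
8 | r | 5
9 | r | 7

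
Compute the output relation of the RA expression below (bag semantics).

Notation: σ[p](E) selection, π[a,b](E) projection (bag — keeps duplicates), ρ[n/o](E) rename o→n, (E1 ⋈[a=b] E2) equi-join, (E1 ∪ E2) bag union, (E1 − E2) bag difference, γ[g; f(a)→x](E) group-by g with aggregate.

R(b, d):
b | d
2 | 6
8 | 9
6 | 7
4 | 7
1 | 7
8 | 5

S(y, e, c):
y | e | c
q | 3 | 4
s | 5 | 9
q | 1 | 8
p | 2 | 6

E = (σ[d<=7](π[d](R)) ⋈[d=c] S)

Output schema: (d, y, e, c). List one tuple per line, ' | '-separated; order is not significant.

Stepwise |·|:
  R → 6
  π[d](R) → 6
  σ[d<=7](π[d](R)) → 5
  S → 4
  (σ[d<=7](π[d](R)) ⋈[d=c] S) → 1

== RESULT ==
d | y | e | c
6 | p | 2 | 6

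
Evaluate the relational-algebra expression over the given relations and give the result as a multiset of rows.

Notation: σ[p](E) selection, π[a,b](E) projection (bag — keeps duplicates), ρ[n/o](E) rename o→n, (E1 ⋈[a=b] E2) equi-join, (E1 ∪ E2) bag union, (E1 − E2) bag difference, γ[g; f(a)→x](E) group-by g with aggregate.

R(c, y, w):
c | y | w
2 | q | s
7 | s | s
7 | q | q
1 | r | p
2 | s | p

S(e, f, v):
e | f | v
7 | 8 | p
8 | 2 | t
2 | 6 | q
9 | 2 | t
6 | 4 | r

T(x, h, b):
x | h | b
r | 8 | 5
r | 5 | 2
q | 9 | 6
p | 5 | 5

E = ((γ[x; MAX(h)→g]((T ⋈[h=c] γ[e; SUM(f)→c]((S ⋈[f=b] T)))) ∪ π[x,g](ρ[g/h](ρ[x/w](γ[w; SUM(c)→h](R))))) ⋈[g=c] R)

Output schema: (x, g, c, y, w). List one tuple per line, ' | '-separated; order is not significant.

Stepwise |·|:
  T → 4
  S → 5
  T → 4
  (S ⋈[f=b] T) → 3
  γ[e; SUM(f)→c]((S ⋈[f=b] T)) → 3
  (T ⋈[h=c] γ[e; SUM(f)→c]((S ⋈[f=b] T))) → 0
  γ[x; MAX(h)→g]((T ⋈[h=c] γ[e; SUM(f)→c]((S ⋈[f=b] T)))) → 0
  R → 5
  γ[w; SUM(c)→h](R) → 3
  ρ[x/w](γ[w; SUM(c)→h](R)) → 3
  ρ[g/h](ρ[x/w](γ[w; SUM(c)→h](R))) → 3
  π[x,g](ρ[g/h](ρ[x/w](γ[w; SUM(c)→h](R)))) → 3
  (γ[x; MAX(h)→g]((T ⋈[h=c] γ[e; SUM(f)→c]((S ⋈[f=b] T)))) ∪ π[x,g](ρ[g/h](ρ[x/w](γ[w; SUM(c)→h](R))))) → 3
  R → 5
  ((γ[x; MAX(h)→g]((T ⋈[h=c] γ[e; SUM(f)→c]((S ⋈[f=b] T)))) ∪ π[x,g](ρ[g/h](ρ[x/w](γ[w; SUM(c)→h](R))))) ⋈[g=c] R) → 2

== RESULT ==
x | g | c | y | w
q | 7 | 7 | q | q
q | 7 | 7 | s | s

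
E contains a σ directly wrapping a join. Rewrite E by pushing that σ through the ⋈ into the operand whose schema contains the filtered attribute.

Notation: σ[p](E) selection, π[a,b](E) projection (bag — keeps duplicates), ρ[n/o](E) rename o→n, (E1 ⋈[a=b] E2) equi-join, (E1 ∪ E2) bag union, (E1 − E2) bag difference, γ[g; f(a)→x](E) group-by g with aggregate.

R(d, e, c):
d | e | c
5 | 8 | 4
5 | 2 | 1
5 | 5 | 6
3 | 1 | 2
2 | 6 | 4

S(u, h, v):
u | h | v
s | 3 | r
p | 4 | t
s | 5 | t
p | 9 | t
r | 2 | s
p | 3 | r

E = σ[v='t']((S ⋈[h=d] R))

σ filters on v, owned by the left side.
E' = (σ[v='t'](S) ⋈[h=d] R)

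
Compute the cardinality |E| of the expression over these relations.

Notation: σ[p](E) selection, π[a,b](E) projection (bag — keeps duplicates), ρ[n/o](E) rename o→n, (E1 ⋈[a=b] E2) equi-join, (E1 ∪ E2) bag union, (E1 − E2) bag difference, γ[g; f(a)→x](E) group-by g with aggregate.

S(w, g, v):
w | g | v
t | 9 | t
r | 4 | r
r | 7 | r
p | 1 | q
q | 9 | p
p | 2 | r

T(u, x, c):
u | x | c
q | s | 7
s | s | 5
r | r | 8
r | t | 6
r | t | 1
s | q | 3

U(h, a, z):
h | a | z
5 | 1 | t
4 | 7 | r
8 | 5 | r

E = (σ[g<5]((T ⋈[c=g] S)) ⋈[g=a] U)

Row counts bottom-up:
  T → 6
  S → 6
  (T ⋈[c=g] S) → 2
  σ[g<5]((T ⋈[c=g] S)) → 1
  U → 3
  (σ[g<5]((T ⋈[c=g] S)) ⋈[g=a] U) → 1

|E| = 1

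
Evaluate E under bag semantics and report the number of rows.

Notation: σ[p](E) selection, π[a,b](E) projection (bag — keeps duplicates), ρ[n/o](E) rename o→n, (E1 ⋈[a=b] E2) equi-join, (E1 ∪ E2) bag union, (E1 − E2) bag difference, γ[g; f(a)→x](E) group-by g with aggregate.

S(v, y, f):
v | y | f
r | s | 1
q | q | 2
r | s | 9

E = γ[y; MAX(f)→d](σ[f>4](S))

Per-node cardinality:
  S → 3
  σ[f>4](S) → 1
  γ[y; MAX(f)→d](σ[f>4](S)) → 1

|E| = 1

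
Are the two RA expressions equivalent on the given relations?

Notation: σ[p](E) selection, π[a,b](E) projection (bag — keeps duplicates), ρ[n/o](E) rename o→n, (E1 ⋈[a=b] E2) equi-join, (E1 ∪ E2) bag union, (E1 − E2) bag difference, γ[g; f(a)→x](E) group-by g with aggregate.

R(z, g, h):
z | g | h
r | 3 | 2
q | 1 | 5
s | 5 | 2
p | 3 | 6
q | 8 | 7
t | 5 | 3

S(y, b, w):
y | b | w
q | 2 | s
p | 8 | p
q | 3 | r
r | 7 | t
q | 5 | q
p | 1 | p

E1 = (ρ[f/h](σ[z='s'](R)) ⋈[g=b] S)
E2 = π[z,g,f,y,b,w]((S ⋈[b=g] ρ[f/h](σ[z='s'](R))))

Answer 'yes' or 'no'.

E1 row counts bottom-up:
  R → 6
  σ[z='s'](R) → 1
  ρ[f/h](σ[z='s'](R)) → 1
  S → 6
  (ρ[f/h](σ[z='s'](R)) ⋈[g=b] S) → 1
E2 row counts bottom-up:
  S → 6
  R → 6
  σ[z='s'](R) → 1
  ρ[f/h](σ[z='s'](R)) → 1
  (S ⋈[b=g] ρ[f/h](σ[z='s'](R))) → 1
  π[z,g,f,y,b,w]((S ⋈[b=g] ρ[f/h](σ[z='s'](R)))) → 1

E1 and E2 produce the same multiset:
z | g | f | y | b | w
s | 5 | 2 | q | 5 | q

yes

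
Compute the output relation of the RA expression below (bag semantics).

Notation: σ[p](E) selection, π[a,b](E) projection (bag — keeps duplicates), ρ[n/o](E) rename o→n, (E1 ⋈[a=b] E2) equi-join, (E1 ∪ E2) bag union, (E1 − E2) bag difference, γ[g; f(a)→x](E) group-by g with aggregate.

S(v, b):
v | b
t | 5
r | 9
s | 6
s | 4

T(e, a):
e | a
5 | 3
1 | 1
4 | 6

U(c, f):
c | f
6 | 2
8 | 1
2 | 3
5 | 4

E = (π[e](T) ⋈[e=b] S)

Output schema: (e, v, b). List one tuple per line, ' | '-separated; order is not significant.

Per-node cardinality:
  T → 3
  π[e](T) → 3
  S → 4
  (π[e](T) ⋈[e=b] S) → 2

== RESULT ==
e | v | b
4 | s | 4
5 | t | 5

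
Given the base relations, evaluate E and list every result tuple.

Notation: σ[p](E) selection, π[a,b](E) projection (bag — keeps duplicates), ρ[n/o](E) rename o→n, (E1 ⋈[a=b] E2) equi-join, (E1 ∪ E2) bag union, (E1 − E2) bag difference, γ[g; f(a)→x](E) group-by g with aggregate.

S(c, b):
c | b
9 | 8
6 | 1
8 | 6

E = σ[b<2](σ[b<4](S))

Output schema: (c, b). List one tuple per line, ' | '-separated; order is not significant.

Row counts bottom-up:
  S → 3
  σ[b<4](S) → 1
  σ[b<2](σ[b<4](S)) → 1

== RESULT ==
c | b
6 | 1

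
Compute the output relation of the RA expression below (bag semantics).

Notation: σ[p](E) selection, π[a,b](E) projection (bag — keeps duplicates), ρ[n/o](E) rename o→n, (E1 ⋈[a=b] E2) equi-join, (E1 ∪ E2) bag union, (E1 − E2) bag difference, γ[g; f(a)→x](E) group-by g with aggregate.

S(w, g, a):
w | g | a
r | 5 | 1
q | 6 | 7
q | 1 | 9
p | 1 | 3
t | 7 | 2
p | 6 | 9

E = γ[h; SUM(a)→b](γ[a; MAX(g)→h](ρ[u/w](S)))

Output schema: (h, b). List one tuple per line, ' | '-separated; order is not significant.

Row counts bottom-up:
  S → 6
  ρ[u/w](S) → 6
  γ[a; MAX(g)→h](ρ[u/w](S)) → 5
  γ[h; SUM(a)→b](γ[a; MAX(g)→h](ρ[u/w](S))) → 4

== RESULT ==
h | b
1 | 3
5 | 1
6 | 16
7 | 2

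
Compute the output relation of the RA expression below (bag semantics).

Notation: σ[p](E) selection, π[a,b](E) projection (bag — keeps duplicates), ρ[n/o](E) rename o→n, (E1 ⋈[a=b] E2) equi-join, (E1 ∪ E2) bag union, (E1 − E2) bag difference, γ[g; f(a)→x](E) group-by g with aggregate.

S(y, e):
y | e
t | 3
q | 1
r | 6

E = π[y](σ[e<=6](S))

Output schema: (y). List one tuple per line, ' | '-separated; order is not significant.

Row counts bottom-up:
  S → 3
  σ[e<=6](S) → 3
  π[y](σ[e<=6](S)) → 3

== RESULT ==
y
q
r
t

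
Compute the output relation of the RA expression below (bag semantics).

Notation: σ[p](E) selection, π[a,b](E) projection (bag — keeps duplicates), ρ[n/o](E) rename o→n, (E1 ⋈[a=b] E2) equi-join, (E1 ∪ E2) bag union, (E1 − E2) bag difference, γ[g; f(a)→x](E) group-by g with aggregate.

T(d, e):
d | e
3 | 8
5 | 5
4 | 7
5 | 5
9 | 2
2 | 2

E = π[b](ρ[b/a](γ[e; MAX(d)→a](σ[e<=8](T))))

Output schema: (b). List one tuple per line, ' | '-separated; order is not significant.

Stepwise |·|:
  T → 6
  σ[e<=8](T) → 6
  γ[e; MAX(d)→a](σ[e<=8](T)) → 4
  ρ[b/a](γ[e; MAX(d)→a](σ[e<=8](T))) → 4
  π[b](ρ[b/a](γ[e; MAX(d)→a](σ[e<=8](T)))) → 4

== RESULT ==
b
3
4
5
9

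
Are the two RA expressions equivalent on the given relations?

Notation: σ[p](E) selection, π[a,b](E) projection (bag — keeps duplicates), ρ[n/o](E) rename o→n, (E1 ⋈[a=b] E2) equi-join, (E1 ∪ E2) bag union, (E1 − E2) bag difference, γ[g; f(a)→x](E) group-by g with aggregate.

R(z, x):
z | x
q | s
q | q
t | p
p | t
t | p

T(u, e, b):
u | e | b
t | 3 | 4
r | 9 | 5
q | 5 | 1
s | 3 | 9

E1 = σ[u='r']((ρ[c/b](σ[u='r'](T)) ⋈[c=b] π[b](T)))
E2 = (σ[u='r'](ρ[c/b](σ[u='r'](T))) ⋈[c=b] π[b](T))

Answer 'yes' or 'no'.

E1 subexpression sizes:
  T → 4
  σ[u='r'](T) → 1
  ρ[c/b](σ[u='r'](T)) → 1
  T → 4
  π[b](T) → 4
  (ρ[c/b](σ[u='r'](T)) ⋈[c=b] π[b](T)) → 1
  σ[u='r']((ρ[c/b](σ[u='r'](T)) ⋈[c=b] π[b](T))) → 1
E2 subexpression sizes:
  T → 4
  σ[u='r'](T) → 1
  ρ[c/b](σ[u='r'](T)) → 1
  σ[u='r'](ρ[c/b](σ[u='r'](T))) → 1
  T → 4
  π[b](T) → 4
  (σ[u='r'](ρ[c/b](σ[u='r'](T))) ⋈[c=b] π[b](T)) → 1

E1 and E2 produce the same multiset:
u | e | c | b
r | 9 | 5 | 5

yes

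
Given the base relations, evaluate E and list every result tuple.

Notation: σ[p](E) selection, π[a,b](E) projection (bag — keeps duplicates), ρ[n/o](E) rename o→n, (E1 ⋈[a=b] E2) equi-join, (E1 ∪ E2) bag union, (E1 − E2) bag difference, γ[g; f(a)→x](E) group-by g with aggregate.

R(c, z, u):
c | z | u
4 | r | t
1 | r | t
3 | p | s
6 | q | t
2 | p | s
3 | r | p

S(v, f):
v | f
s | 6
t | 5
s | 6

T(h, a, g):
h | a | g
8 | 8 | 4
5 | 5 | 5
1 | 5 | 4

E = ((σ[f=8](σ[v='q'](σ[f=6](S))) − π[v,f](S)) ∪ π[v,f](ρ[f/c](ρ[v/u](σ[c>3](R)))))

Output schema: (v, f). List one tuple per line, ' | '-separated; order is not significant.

Stepwise |·|:
  S → 3
  σ[f=6](S) → 2
  σ[v='q'](σ[f=6](S)) → 0
  σ[f=8](σ[v='q'](σ[f=6](S))) → 0
  S → 3
  π[v,f](S) → 3
  (σ[f=8](σ[v='q'](σ[f=6](S))) − π[v,f](S)) → 0
  R → 6
  σ[c>3](R) → 2
  ρ[v/u](σ[c>3](R)) → 2
  ρ[f/c](ρ[v/u](σ[c>3](R))) → 2
  π[v,f](ρ[f/c](ρ[v/u](σ[c>3](R)))) → 2
  ((σ[f=8](σ[v='q'](σ[f=6](S))) − π[v,f](S)) ∪ π[v,f](ρ[f/c](ρ[v/u](σ[c>3](R))))) → 2

== RESULT ==
v | f
t | 4
t | 6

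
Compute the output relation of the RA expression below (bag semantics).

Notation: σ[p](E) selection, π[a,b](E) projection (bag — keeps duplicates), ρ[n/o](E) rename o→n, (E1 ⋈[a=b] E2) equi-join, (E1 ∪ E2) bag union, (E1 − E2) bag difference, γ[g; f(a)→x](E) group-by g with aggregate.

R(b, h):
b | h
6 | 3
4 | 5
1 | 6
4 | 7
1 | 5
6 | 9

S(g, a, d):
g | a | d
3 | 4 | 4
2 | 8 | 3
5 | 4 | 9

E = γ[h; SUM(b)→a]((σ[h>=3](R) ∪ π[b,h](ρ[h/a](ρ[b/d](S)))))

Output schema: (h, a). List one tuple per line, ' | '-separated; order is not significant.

Row counts bottom-up:
  R → 6
  σ[h>=3](R) → 6
  S → 3
  ρ[b/d](S) → 3
  ρ[h/a](ρ[b/d](S)) → 3
  π[b,h](ρ[h/a](ρ[b/d](S))) → 3
  (σ[h>=3](R) ∪ π[b,h](ρ[h/a](ρ[b/d](S)))) → 9
  γ[h; SUM(b)→a]((σ[h>=3](R) ∪ π[b,h](ρ[h/a](ρ[b/d](S))))) → 7

== RESULT ==
h | a
3 | 6
4 | 13
5 | 5
6 | 1
7 | 4
8 | 3
9 | 6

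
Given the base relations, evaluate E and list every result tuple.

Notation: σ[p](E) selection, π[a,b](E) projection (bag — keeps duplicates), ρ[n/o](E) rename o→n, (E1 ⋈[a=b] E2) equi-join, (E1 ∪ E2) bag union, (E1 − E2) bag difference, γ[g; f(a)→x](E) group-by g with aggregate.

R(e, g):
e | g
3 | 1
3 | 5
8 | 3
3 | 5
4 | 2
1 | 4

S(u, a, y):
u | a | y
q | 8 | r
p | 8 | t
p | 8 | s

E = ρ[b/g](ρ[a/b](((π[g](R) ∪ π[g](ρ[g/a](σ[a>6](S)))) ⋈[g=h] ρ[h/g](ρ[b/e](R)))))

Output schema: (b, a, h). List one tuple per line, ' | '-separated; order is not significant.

Subexpression sizes:
  R → 6
  π[g](R) → 6
  S → 3
  σ[a>6](S) → 3
  ρ[g/a](σ[a>6](S)) → 3
  π[g](ρ[g/a](σ[a>6](S))) → 3
  (π[g](R) ∪ π[g](ρ[g/a](σ[a>6](S)))) → 9
  R → 6
  ρ[b/e](R) → 6
  ρ[h/g](ρ[b/e](R)) → 6
  ((π[g](R) ∪ π[g](ρ[g/a](σ[a>6](S)))) ⋈[g=h] ρ[h/g](ρ[b/e](R))) → 8
  ρ[a/b](((π[g](R) ∪ π[g](ρ[g/a](σ[a>6](S)))) ⋈[g=h] ρ[h/g](ρ[b/e](R)))) → 8
  ρ[b/g](ρ[a/b](((π[g](R) ∪ π[g](ρ[g/a](σ[a>6](S)))) ⋈[g=h] ρ[h/g](ρ[b/e](R))))) → 8

== RESULT ==
b | a | h
1 | 3 | 1
2 | 4 | 2
3 | 8 | 3
4 | 1 | 4
5 | 3 | 5
5 | 3 | 5
5 | 3 | 5
5 | 3 | 5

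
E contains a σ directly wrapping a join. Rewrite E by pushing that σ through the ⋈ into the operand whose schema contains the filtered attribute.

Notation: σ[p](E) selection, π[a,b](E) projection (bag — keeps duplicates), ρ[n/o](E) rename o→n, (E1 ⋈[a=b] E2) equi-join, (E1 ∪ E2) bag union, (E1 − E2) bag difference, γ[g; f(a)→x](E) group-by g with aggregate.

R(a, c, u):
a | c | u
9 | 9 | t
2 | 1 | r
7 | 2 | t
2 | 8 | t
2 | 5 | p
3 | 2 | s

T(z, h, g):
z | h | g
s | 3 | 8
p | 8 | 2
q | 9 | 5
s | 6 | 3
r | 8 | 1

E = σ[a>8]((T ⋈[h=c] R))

σ filters on a, owned by the right side.
E' = (T ⋈[h=c] σ[a>8](R))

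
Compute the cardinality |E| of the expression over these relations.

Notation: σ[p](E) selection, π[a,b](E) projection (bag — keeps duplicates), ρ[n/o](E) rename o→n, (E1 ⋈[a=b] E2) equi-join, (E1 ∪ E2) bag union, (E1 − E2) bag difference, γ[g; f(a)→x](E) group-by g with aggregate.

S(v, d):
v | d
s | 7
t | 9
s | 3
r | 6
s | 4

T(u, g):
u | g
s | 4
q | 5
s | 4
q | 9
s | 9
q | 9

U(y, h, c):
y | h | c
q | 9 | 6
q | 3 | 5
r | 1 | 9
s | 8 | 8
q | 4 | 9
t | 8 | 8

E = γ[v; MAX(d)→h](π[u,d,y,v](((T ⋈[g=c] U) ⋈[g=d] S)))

Subexpression sizes:
  T → 6
  U → 6
  (T ⋈[g=c] U) → 7
  S → 5
  ((T ⋈[g=c] U) ⋈[g=d] S) → 6
  π[u,d,y,v](((T ⋈[g=c] U) ⋈[g=d] S)) → 6
  γ[v; MAX(d)→h](π[u,d,y,v](((T ⋈[g=c] U) ⋈[g=d] S))) → 1

|E| = 1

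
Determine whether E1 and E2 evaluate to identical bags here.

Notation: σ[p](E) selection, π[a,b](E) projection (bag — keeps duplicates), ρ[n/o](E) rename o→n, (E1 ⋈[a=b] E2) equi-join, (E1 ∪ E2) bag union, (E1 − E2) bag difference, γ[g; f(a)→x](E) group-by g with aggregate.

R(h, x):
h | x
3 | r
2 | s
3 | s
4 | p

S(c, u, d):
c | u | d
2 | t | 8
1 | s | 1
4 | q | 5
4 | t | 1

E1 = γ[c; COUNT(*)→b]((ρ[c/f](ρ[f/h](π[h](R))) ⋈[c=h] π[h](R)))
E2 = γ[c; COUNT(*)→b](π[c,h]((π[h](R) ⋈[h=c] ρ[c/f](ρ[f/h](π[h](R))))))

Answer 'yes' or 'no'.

E1 per-node cardinality:
  R → 4
  π[h](R) → 4
  ρ[f/h](π[h](R)) → 4
  ρ[c/f](ρ[f/h](π[h](R))) → 4
  R → 4
  π[h](R) → 4
  (ρ[c/f](ρ[f/h](π[h](R))) ⋈[c=h] π[h](R)) → 6
  γ[c; COUNT(*)→b]((ρ[c/f](ρ[f/h](π[h](R))) ⋈[c=h] π[h](R))) → 3
E2 per-node cardinality:
  R → 4
  π[h](R) → 4
  R → 4
  π[h](R) → 4
  ρ[f/h](π[h](R)) → 4
  ρ[c/f](ρ[f/h](π[h](R))) → 4
  (π[h](R) ⋈[h=c] ρ[c/f](ρ[f/h](π[h](R)))) → 6
  π[c,h]((π[h](R) ⋈[h=c] ρ[c/f](ρ[f/h](π[h](R))))) → 6
  γ[c; COUNT(*)→b](π[c,h]((π[h](R) ⋈[h=c] ρ[c/f](ρ[f/h](π[h](R)))))) → 3

E1 and E2 produce the same multiset:
c | b
2 | 1
3 | 4
4 | 1

yes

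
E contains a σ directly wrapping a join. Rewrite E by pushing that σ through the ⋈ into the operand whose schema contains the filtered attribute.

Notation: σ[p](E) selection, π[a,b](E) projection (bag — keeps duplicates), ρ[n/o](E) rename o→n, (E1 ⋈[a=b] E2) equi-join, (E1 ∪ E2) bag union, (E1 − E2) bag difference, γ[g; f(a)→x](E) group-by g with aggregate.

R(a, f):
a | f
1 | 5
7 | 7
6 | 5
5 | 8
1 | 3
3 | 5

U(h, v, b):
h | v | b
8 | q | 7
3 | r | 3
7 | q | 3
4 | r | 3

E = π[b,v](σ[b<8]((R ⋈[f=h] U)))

σ filters on b, owned by the right side.
E' = π[b,v]((R ⋈[f=h] σ[b<8](U)))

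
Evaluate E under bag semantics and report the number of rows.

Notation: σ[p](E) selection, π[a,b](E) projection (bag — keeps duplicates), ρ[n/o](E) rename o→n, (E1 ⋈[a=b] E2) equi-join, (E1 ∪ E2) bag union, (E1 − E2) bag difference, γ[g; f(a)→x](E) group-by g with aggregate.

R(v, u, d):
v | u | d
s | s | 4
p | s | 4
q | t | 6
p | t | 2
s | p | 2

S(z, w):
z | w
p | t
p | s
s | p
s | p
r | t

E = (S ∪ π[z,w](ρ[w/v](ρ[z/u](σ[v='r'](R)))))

Stepwise |·|:
  S → 5
  R → 5
  σ[v='r'](R) → 0
  ρ[z/u](σ[v='r'](R)) → 0
  ρ[w/v](ρ[z/u](σ[v='r'](R))) → 0
  π[z,w](ρ[w/v](ρ[z/u](σ[v='r'](R)))) → 0
  (S ∪ π[z,w](ρ[w/v](ρ[z/u](σ[v='r'](R))))) → 5

|E| = 5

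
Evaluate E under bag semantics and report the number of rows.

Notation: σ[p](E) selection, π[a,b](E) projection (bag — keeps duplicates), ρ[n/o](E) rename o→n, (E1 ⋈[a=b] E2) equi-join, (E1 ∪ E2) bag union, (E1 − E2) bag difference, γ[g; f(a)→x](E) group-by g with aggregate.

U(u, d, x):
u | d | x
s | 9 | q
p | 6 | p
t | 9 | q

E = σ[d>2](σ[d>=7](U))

Row counts bottom-up:
  U → 3
  σ[d>=7](U) → 2
  σ[d>2](σ[d>=7](U)) → 2

|E| = 2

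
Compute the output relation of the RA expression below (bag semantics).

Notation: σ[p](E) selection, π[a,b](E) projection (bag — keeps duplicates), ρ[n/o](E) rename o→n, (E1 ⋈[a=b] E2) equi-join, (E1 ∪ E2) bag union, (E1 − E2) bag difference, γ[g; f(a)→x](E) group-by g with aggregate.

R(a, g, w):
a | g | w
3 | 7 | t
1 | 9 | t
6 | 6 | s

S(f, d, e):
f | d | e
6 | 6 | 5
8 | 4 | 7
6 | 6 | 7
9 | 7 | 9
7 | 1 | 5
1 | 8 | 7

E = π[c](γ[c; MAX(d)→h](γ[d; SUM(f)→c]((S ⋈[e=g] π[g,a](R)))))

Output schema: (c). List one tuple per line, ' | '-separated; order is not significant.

Stepwise |·|:
  S → 6
  R → 3
  π[g,a](R) → 3
  (S ⋈[e=g] π[g,a](R)) → 4
  γ[d; SUM(f)→c]((S ⋈[e=g] π[g,a](R))) → 4
  γ[c; MAX(d)→h](γ[d; SUM(f)→c]((S ⋈[e=g] π[g,a](R)))) → 4
  π[c](γ[c; MAX(d)→h](γ[d; SUM(f)→c]((S ⋈[e=g] π[g,a](R))))) → 4

== RESULT ==
c
1
6
8
9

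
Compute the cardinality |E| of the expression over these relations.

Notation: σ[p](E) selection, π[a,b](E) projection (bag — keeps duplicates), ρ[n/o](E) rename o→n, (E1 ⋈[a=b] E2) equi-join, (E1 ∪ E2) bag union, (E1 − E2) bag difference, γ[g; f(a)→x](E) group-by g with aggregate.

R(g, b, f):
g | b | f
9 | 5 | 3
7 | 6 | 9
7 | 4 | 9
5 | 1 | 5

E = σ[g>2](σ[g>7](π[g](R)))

Row counts bottom-up:
  R → 4
  π[g](R) → 4
  σ[g>7](π[g](R)) → 1
  σ[g>2](σ[g>7](π[g](R))) → 1

|E| = 1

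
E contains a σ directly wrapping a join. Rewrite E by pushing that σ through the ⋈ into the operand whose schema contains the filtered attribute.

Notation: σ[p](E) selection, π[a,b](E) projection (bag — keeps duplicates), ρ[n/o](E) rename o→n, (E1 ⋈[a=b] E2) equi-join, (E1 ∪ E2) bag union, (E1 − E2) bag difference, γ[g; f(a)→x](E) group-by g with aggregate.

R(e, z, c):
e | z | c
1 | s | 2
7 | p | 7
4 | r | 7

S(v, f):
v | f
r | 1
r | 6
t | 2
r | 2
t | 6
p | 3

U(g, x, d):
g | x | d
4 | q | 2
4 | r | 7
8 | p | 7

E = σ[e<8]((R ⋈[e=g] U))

σ filters on e, owned by the left side.
E' = (σ[e<8](R) ⋈[e=g] U)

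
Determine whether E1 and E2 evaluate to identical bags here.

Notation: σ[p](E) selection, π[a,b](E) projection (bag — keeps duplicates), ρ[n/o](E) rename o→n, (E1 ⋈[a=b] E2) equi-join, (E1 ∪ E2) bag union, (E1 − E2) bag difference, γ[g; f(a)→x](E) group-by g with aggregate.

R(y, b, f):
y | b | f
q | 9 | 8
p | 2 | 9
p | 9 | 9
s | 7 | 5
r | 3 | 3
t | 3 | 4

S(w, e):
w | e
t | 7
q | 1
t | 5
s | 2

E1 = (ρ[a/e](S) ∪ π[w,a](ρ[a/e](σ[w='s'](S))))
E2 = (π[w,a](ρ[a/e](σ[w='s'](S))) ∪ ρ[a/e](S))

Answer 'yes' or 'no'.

E1 row counts bottom-up:
  S → 4
  ρ[a/e](S) → 4
  S → 4
  σ[w='s'](S) → 1
  ρ[a/e](σ[w='s'](S)) → 1
  π[w,a](ρ[a/e](σ[w='s'](S))) → 1
  (ρ[a/e](S) ∪ π[w,a](ρ[a/e](σ[w='s'](S)))) → 5
E2 row counts bottom-up:
  S → 4
  σ[w='s'](S) → 1
  ρ[a/e](σ[w='s'](S)) → 1
  π[w,a](ρ[a/e](σ[w='s'](S))) → 1
  S → 4
  ρ[a/e](S) → 4
  (π[w,a](ρ[a/e](σ[w='s'](S))) ∪ ρ[a/e](S)) → 5

E1 and E2 produce the same multiset:
w | a
q | 1
s | 2
s | 2
t | 5
t | 7

yes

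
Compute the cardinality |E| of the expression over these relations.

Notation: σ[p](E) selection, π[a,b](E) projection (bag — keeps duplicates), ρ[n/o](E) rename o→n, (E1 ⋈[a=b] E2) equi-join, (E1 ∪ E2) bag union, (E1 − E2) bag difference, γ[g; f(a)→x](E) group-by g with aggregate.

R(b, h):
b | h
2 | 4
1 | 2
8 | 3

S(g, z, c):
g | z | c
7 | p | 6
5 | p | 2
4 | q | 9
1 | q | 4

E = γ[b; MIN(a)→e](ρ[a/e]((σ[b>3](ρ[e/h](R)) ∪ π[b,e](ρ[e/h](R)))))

Row counts bottom-up:
  R → 3
  ρ[e/h](R) → 3
  σ[b>3](ρ[e/h](R)) → 1
  R → 3
  ρ[e/h](R) → 3
  π[b,e](ρ[e/h](R)) → 3
  (σ[b>3](ρ[e/h](R)) ∪ π[b,e](ρ[e/h](R))) → 4
  ρ[a/e]((σ[b>3](ρ[e/h](R)) ∪ π[b,e](ρ[e/h](R)))) → 4
  γ[b; MIN(a)→e](ρ[a/e]((σ[b>3](ρ[e/h](R)) ∪ π[b,e](ρ[e/h](R))))) → 3

|E| = 3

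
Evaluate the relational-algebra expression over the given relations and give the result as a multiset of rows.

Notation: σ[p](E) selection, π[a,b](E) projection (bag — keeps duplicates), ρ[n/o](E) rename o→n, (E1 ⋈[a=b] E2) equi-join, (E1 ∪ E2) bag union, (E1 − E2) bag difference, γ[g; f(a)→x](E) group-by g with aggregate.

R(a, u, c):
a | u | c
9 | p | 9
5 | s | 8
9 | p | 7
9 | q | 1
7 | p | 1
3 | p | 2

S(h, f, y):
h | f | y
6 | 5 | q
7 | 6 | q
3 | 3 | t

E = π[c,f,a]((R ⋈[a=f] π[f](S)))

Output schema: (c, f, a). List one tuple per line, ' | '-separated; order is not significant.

Stepwise |·|:
  R → 6
  S → 3
  π[f](S) → 3
  (R ⋈[a=f] π[f](S)) → 2
  π[c,f,a]((R ⋈[a=f] π[f](S))) → 2

== RESULT ==
c | f | a
2 | 3 | 3
8 | 5 | 5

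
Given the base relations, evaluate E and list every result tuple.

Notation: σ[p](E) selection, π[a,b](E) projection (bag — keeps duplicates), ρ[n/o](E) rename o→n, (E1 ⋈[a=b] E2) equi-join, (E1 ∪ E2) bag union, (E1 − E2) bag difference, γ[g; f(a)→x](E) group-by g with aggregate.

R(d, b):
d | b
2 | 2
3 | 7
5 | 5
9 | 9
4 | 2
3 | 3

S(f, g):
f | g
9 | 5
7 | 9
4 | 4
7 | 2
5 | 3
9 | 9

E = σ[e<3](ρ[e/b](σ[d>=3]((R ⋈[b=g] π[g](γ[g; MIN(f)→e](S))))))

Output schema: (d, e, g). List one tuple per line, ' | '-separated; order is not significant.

Stepwise |·|:
  R → 6
  S → 6
  γ[g; MIN(f)→e](S) → 5
  π[g](γ[g; MIN(f)→e](S)) → 5
  (R ⋈[b=g] π[g](γ[g; MIN(f)→e](S))) → 5
  σ[d>=3]((R ⋈[b=g] π[g](γ[g; MIN(f)→e](S)))) → 4
  ρ[e/b](σ[d>=3]((R ⋈[b=g] π[g](γ[g; MIN(f)→e](S))))) → 4
  σ[e<3](ρ[e/b](σ[d>=3]((R ⋈[b=g] π[g](γ[g; MIN(f)→e](S)))))) → 1

== RESULT ==
d | e | g
4 | 2 | 2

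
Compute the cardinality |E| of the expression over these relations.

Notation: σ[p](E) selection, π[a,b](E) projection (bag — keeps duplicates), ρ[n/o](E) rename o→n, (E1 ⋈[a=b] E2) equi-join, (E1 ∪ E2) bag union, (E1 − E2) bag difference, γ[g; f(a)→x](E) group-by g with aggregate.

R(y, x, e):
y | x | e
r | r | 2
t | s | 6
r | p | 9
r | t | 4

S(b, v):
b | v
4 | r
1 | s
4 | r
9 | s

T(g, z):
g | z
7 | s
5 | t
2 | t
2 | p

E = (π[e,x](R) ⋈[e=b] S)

Subexpression sizes:
  R → 4
  π[e,x](R) → 4
  S → 4
  (π[e,x](R) ⋈[e=b] S) → 3

|E| = 3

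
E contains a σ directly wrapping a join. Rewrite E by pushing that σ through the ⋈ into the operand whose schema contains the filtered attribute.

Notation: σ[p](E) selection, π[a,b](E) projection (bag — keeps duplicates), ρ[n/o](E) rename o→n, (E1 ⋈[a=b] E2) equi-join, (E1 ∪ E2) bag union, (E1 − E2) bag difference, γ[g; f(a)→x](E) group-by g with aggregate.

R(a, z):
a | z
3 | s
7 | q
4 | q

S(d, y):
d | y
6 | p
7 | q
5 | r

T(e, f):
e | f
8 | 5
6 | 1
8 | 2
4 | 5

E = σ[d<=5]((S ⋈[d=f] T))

σ filters on d, owned by the left side.
E' = (σ[d<=5](S) ⋈[d=f] T)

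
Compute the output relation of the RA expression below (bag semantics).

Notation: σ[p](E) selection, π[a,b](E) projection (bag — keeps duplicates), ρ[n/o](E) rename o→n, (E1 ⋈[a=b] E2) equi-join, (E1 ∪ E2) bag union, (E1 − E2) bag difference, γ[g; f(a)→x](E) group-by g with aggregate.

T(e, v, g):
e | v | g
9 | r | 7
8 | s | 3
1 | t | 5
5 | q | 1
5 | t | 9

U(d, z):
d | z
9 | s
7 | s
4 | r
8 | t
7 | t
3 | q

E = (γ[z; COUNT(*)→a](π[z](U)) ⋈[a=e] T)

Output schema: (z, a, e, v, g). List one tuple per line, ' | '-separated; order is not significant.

Stepwise |·|:
  U → 6
  π[z](U) → 6
  γ[z; COUNT(*)→a](π[z](U)) → 4
  T → 5
  (γ[z; COUNT(*)→a](π[z](U)) ⋈[a=e] T) → 2

== RESULT ==
z | a | e | v | g
q | 1 | 1 | t | 5
r | 1 | 1 | t | 5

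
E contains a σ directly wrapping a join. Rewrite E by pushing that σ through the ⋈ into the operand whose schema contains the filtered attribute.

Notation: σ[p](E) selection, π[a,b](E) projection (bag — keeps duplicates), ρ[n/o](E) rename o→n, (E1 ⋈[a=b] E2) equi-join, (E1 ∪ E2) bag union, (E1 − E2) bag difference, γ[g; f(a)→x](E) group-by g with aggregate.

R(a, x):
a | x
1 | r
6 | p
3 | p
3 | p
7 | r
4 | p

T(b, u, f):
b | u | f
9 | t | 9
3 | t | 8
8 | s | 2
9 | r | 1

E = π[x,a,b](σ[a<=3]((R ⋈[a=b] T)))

σ filters on a, owned by the left side.
E' = π[x,a,b]((σ[a<=3](R) ⋈[a=b] T))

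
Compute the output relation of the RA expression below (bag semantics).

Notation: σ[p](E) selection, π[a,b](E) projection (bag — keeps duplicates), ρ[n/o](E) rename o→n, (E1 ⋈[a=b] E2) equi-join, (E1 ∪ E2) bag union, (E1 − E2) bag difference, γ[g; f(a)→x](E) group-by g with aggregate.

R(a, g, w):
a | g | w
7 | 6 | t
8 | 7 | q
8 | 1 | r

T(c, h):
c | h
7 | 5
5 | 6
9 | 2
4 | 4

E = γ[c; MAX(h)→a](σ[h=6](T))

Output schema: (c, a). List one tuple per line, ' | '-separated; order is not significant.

Row counts bottom-up:
  T → 4
  σ[h=6](T) → 1
  γ[c; MAX(h)→a](σ[h=6](T)) → 1

== RESULT ==
c | a
5 | 6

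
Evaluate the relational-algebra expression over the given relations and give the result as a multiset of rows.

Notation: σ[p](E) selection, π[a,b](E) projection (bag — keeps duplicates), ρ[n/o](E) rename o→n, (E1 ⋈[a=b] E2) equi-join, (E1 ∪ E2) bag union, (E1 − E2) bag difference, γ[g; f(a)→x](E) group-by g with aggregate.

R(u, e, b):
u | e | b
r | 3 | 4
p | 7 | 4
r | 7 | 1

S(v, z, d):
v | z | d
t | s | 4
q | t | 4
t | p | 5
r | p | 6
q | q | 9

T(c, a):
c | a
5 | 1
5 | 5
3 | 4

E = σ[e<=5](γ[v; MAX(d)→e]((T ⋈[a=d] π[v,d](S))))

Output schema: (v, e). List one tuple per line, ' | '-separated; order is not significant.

Stepwise |·|:
  T → 3
  S → 5
  π[v,d](S) → 5
  (T ⋈[a=d] π[v,d](S)) → 3
  γ[v; MAX(d)→e]((T ⋈[a=d] π[v,d](S))) → 2
  σ[e<=5](γ[v; MAX(d)→e]((T ⋈[a=d] π[v,d](S)))) → 2

== RESULT ==
v | e
q | 4
t | 5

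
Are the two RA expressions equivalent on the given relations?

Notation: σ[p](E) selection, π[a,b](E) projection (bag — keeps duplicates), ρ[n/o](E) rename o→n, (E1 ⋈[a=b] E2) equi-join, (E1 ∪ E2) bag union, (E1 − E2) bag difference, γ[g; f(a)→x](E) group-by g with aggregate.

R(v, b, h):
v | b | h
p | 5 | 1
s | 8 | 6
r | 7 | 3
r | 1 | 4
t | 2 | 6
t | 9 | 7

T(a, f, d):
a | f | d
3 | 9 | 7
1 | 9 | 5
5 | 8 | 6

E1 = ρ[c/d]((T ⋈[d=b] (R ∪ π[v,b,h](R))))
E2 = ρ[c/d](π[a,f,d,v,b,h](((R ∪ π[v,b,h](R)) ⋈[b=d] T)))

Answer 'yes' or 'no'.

E1 row counts bottom-up:
  T → 3
  R → 6
  R → 6
  π[v,b,h](R) → 6
  (R ∪ π[v,b,h](R)) → 12
  (T ⋈[d=b] (R ∪ π[v,b,h](R))) → 4
  ρ[c/d]((T ⋈[d=b] (R ∪ π[v,b,h](R)))) → 4
E2 row counts bottom-up:
  R → 6
  R → 6
  π[v,b,h](R) → 6
  (R ∪ π[v,b,h](R)) → 12
  T → 3
  ((R ∪ π[v,b,h](R)) ⋈[b=d] T) → 4
  π[a,f,d,v,b,h](((R ∪ π[v,b,h](R)) ⋈[b=d] T)) → 4
  ρ[c/d](π[a,f,d,v,b,h](((R ∪ π[v,b,h](R)) ⋈[b=d] T))) → 4

E1 and E2 produce the same multiset:
a | f | c | v | b | h
1 | 9 | 5 | p | 5 | 1
1 | 9 | 5 | p | 5 | 1
3 | 9 | 7 | r | 7 | 3
3 | 9 | 7 | r | 7 | 3

yes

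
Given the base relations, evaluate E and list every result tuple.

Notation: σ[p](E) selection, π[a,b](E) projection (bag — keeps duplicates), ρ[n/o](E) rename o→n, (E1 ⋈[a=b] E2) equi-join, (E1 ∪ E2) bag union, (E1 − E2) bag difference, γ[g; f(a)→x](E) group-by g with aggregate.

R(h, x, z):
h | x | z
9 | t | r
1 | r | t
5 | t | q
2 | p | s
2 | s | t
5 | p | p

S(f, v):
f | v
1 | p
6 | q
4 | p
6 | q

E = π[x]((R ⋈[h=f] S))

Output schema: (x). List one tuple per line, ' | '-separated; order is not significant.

Stepwise |·|:
  R → 6
  S → 4
  (R ⋈[h=f] S) → 1
  π[x]((R ⋈[h=f] S)) → 1

== RESULT ==
x
r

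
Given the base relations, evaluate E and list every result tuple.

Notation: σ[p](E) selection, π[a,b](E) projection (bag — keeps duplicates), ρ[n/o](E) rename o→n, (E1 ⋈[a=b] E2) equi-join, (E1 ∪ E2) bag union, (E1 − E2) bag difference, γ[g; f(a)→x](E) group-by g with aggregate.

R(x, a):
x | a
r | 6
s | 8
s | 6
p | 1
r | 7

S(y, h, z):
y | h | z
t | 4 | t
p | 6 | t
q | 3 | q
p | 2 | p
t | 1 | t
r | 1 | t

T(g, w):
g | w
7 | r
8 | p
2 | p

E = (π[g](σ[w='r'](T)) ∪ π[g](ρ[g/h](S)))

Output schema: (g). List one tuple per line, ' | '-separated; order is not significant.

Row counts bottom-up:
  T → 3
  σ[w='r'](T) → 1
  π[g](σ[w='r'](T)) → 1
  S → 6
  ρ[g/h](S) → 6
  π[g](ρ[g/h](S)) → 6
  (π[g](σ[w='r'](T)) ∪ π[g](ρ[g/h](S))) → 7

== RESULT ==
g
1
1
2
3
4
6
7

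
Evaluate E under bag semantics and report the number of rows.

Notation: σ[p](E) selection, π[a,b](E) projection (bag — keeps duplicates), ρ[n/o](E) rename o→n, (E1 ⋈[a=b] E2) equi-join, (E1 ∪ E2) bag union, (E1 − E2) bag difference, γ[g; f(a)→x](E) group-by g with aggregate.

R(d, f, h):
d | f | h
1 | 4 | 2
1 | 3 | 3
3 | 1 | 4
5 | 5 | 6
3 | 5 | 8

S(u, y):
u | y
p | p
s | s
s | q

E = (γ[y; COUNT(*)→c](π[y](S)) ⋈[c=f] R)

Subexpression sizes:
  S → 3
  π[y](S) → 3
  γ[y; COUNT(*)→c](π[y](S)) → 3
  R → 5
  (γ[y; COUNT(*)→c](π[y](S)) ⋈[c=f] R) → 3

|E| = 3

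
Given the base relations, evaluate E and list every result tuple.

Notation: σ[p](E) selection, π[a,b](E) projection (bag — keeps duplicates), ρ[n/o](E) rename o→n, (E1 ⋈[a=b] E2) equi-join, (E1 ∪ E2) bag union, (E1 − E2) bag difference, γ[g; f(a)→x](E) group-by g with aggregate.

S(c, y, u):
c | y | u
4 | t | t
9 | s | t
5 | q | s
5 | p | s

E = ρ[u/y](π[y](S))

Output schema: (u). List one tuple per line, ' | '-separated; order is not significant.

Per-node cardinality:
  S → 4
  π[y](S) → 4
  ρ[u/y](π[y](S)) → 4

== RESULT ==
u
p
q
s
t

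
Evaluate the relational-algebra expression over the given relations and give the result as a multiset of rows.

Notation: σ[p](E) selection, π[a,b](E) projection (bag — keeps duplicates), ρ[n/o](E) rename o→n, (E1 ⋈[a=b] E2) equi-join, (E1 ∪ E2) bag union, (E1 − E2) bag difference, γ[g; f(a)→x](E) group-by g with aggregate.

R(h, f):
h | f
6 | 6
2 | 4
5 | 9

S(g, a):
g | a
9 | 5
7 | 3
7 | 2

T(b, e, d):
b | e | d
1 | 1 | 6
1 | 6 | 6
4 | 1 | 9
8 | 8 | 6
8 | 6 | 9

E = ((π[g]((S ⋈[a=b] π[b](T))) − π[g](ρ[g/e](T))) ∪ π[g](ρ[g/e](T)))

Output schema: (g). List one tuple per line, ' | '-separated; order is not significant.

Row counts bottom-up:
  S → 3
  T → 5
  π[b](T) → 5
  (S ⋈[a=b] π[b](T)) → 0
  π[g]((S ⋈[a=b] π[b](T))) → 0
  T → 5
  ρ[g/e](T) → 5
  π[g](ρ[g/e](T)) → 5
  (π[g]((S ⋈[a=b] π[b](T))) − π[g](ρ[g/e](T))) → 0
  T → 5
  ρ[g/e](T) → 5
  π[g](ρ[g/e](T)) → 5
  ((π[g]((S ⋈[a=b] π[b](T))) − π[g](ρ[g/e](T))) ∪ π[g](ρ[g/e](T))) → 5

== RESULT ==
g
1
1
6
6
8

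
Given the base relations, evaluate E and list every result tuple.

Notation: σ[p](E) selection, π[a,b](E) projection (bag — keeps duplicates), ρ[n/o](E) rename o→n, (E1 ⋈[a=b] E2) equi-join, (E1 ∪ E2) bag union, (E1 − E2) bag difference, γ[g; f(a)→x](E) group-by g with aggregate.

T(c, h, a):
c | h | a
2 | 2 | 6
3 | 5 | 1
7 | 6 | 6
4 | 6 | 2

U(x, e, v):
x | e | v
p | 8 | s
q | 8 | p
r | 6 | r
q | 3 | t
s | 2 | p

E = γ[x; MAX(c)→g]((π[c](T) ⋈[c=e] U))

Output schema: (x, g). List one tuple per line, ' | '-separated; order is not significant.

Per-node cardinality:
  T → 4
  π[c](T) → 4
  U → 5
  (π[c](T) ⋈[c=e] U) → 2
  γ[x; MAX(c)→g]((π[c](T) ⋈[c=e] U)) → 2

== RESULT ==
x | g
q | 3
s | 2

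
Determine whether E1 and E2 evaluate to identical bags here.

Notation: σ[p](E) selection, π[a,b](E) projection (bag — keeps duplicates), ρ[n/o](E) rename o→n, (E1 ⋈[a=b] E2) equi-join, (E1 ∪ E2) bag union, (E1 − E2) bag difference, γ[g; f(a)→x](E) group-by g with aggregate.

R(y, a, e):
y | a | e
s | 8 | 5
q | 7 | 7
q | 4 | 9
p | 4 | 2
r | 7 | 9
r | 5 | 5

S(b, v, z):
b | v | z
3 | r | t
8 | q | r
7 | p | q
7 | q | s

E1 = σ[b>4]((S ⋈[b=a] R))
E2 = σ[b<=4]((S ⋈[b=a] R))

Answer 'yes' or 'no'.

E1 stepwise |·|:
  S → 4
  R → 6
  (S ⋈[b=a] R) → 5
  σ[b>4]((S ⋈[b=a] R)) → 5
E2 stepwise |·|:
  S → 4
  R → 6
  (S ⋈[b=a] R) → 5
  σ[b<=4]((S ⋈[b=a] R)) → 0

E1 result:
b | v | z | y | a | e
7 | p | q | q | 7 | 7
7 | p | q | r | 7 | 9
7 | q | s | q | 7 | 7
7 | q | s | r | 7 | 9
8 | q | r | s | 8 | 5
E2 result:
b | v | z | y | a | e
(0 rows)
Witness: (7, 'p', 'q', 'q', 7, 7) appears 1× in E1 but 0× in E2.

no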